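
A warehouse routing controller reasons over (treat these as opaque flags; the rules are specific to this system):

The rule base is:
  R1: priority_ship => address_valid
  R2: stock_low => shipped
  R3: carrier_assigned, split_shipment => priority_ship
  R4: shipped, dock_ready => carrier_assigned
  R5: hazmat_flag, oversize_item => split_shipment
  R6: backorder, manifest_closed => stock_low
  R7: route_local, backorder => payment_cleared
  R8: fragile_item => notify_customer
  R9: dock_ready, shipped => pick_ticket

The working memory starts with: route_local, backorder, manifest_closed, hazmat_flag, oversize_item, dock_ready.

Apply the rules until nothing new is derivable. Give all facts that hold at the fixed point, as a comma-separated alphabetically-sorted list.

Round 1: R5 [hazmat_flag, oversize_item => split_shipment]; R6 [backorder, manifest_closed => stock_low]; R7 [route_local, backorder => payment_cleared]. New: split_shipment, stock_low, payment_cleared.
Round 2: R2 [stock_low => shipped]. New: shipped.
Round 3: R4 [shipped, dock_ready => carrier_assigned]; R9 [dock_ready, shipped => pick_ticket]. New: carrier_assigned, pick_ticket.
Round 4: R3 [carrier_assigned, split_shipment => priority_ship]. New: priority_ship.
Round 5: R1 [priority_ship => address_valid]. New: address_valid.

address_valid, backorder, carrier_assigned, dock_ready, hazmat_flag, manifest_closed, oversize_item, payment_cleared, pick_ticket, priority_ship, route_local, shipped, split_shipment, stock_low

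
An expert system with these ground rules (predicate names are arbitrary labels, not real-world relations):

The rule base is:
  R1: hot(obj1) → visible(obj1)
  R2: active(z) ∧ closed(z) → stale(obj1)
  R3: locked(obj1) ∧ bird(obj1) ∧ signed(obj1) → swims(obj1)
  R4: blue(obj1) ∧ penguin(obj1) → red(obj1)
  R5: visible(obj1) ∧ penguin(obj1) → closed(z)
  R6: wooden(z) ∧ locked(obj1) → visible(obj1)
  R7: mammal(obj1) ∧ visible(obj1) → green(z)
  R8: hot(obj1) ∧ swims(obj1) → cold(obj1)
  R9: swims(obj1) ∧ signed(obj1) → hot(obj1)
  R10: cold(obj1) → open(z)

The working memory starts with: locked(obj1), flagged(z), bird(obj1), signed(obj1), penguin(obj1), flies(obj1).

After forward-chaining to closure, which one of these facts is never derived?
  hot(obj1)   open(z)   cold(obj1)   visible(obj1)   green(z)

green(z)

[1] R3 [locked(obj1) ∧ bird(obj1) ∧ signed(obj1) → swims(obj1)]. ⇒ new: swims(obj1).
[2] R9 [swims(obj1) ∧ signed(obj1) → hot(obj1)]. ⇒ new: hot(obj1).
[3] R1 [hot(obj1) → visible(obj1)]; R8 [hot(obj1) ∧ swims(obj1) → cold(obj1)]. ⇒ new: visible(obj1), cold(obj1).
[4] R5 [visible(obj1) ∧ penguin(obj1) → closed(z)]; R10 [cold(obj1) → open(z)]. ⇒ new: closed(z), open(z).
Derived: open(z) (round 4), hot(obj1) (round 2), cold(obj1) (round 3), visible(obj1) (round 3). green(z) never appears in any round.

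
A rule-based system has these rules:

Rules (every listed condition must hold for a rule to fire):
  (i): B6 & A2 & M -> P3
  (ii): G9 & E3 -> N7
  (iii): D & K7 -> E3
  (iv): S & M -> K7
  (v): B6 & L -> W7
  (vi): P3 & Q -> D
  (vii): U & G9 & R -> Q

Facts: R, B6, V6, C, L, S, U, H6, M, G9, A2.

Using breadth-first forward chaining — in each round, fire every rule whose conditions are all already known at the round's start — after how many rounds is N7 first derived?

4

Round 1 — (i), (iv), (v), (vii), derive P3, K7, W7, Q.
Round 2 — (vi), derive D.
Round 3 — (iii), derive E3.
Round 4 — (ii), derive N7.
N7 first appears in round 4.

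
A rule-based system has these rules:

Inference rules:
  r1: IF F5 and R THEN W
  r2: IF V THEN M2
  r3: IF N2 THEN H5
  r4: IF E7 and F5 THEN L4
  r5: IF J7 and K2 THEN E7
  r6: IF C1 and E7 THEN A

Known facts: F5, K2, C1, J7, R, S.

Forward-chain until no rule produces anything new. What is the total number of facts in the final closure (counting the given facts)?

Round 1: r1 [IF F5 and R THEN W]; r5 [IF J7 and K2 THEN E7]. Adds W, E7.
Round 2: r4 [IF E7 and F5 THEN L4]; r6 [IF C1 and E7 THEN A]. Adds L4, A.
Closure: {A, C1, E7, F5, J7, K2, L4, R, S, W} — 10 facts.

10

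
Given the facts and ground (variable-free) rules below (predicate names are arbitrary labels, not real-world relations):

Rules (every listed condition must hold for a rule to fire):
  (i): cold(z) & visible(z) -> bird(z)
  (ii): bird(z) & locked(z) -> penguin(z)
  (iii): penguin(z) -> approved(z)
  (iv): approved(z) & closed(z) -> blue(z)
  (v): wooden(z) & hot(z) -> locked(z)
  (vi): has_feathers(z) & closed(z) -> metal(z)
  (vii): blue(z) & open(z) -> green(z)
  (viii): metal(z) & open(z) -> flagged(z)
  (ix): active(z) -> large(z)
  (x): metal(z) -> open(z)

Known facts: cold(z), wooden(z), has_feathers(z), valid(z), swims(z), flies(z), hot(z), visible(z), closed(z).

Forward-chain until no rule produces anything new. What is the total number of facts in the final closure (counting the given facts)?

Round 1 fires (i), (v), (vi), giving bird(z), locked(z), metal(z).
Round 2 fires (ii), (x), giving penguin(z), open(z).
Round 3 fires (iii), (viii), giving approved(z), flagged(z).
Round 4 fires (iv), giving blue(z).
Round 5 fires (vii), giving green(z).
Closure: {approved(z), bird(z), blue(z), closed(z), cold(z), flagged(z), flies(z), green(z), has_feathers(z), hot(z), locked(z), metal(z), open(z), penguin(z), swims(z), valid(z), visible(z), wooden(z)} — 18 facts.

18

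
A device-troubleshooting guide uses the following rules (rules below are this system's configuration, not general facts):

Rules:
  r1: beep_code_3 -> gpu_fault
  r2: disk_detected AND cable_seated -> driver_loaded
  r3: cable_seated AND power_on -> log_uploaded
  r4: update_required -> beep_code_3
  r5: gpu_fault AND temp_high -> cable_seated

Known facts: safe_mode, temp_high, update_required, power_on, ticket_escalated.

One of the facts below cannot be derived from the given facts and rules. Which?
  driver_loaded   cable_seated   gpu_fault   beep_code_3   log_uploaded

Round 1 — r4, derive beep_code_3.
Round 2 — r1, derive gpu_fault.
Round 3 — r5, derive cable_seated.
Round 4 — r3, derive log_uploaded.
Derived: log_uploaded (round 4), cable_seated (round 3), gpu_fault (round 2), beep_code_3 (round 1). driver_loaded never appears in any round.

driver_loaded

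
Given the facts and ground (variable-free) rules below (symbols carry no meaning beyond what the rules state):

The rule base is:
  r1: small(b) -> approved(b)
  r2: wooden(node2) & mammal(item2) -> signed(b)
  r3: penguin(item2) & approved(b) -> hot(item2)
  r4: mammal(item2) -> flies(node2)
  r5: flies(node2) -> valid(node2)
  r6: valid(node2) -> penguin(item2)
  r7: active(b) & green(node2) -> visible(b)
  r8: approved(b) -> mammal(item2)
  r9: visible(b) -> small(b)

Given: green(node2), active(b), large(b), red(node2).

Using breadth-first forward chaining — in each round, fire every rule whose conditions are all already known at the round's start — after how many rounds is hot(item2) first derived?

Round 1: r7 [active(b) & green(node2) -> visible(b)]. New: visible(b).
Round 2: r9 [visible(b) -> small(b)]. New: small(b).
Round 3: r1 [small(b) -> approved(b)]. New: approved(b).
Round 4: r8 [approved(b) -> mammal(item2)]. New: mammal(item2).
Round 5: r4 [mammal(item2) -> flies(node2)]. New: flies(node2).
Round 6: r5 [flies(node2) -> valid(node2)]. New: valid(node2).
Round 7: r6 [valid(node2) -> penguin(item2)]. New: penguin(item2).
Round 8: r3 [penguin(item2) & approved(b) -> hot(item2)]. New: hot(item2).
hot(item2) first appears in round 8.

8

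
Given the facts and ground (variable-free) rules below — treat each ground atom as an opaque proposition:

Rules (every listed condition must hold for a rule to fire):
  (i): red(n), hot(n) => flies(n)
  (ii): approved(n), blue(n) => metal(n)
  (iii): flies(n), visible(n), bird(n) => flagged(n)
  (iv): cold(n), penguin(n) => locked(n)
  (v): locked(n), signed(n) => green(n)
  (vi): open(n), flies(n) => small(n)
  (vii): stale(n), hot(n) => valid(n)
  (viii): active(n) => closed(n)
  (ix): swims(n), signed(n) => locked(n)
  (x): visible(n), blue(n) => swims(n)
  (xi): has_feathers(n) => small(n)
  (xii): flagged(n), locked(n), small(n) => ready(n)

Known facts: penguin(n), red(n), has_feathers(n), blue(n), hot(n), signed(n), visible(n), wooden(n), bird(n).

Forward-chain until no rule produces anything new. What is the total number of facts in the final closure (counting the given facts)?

Round 1: (i) [red(n), hot(n) => flies(n)]; (x) [visible(n), blue(n) => swims(n)]; (xi) [has_feathers(n) => small(n)]. New: flies(n), swims(n), small(n).
Round 2: (iii) [flies(n), visible(n), bird(n) => flagged(n)]; (ix) [swims(n), signed(n) => locked(n)]. New: flagged(n), locked(n).
Round 3: (v) [locked(n), signed(n) => green(n)]; (xii) [flagged(n), locked(n), small(n) => ready(n)]. New: green(n), ready(n).
Closure: {bird(n), blue(n), flagged(n), flies(n), green(n), has_feathers(n), hot(n), locked(n), penguin(n), ready(n), red(n), signed(n), small(n), swims(n), visible(n), wooden(n)} — 16 facts.

16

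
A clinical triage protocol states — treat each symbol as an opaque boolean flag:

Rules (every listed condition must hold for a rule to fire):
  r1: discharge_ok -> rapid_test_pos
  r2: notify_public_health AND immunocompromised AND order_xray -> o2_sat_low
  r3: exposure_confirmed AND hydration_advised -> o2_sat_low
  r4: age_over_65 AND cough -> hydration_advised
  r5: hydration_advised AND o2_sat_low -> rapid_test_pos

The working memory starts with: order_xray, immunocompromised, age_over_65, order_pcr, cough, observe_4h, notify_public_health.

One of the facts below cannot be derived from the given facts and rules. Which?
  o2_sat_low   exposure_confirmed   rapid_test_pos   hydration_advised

exposure_confirmed

[1] r2 [notify_public_health AND immunocompromised AND order_xray -> o2_sat_low]; r4 [age_over_65 AND cough -> hydration_advised]. ⇒ new: o2_sat_low, hydration_advised.
[2] r5 [hydration_advised AND o2_sat_low -> rapid_test_pos]. ⇒ new: rapid_test_pos.
Derived: rapid_test_pos (round 2), hydration_advised (round 1), o2_sat_low (round 1). exposure_confirmed never appears in any round.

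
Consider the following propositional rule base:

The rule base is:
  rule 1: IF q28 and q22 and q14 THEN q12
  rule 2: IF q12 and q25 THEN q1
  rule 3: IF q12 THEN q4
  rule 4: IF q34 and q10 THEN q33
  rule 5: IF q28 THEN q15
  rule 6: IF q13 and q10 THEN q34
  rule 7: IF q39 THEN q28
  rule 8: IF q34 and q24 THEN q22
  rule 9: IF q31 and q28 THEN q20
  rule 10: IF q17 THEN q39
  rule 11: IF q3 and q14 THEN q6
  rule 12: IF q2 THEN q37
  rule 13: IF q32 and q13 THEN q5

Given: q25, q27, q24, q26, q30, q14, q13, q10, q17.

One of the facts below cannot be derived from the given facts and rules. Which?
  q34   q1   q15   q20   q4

q20

Round 1: rule 6 [IF q13 and q10 THEN q34]; rule 10 [IF q17 THEN q39]. New: q34, q39.
Round 2: rule 4 [IF q34 and q10 THEN q33]; rule 7 [IF q39 THEN q28]; rule 8 [IF q34 and q24 THEN q22]. New: q33, q28, q22.
Round 3: rule 1 [IF q28 and q22 and q14 THEN q12]; rule 5 [IF q28 THEN q15]. New: q12, q15.
Round 4: rule 2 [IF q12 and q25 THEN q1]; rule 3 [IF q12 THEN q4]. New: q1, q4.
Derived: q1 (round 4), q4 (round 4), q34 (round 1), q15 (round 3). q20 never appears in any round.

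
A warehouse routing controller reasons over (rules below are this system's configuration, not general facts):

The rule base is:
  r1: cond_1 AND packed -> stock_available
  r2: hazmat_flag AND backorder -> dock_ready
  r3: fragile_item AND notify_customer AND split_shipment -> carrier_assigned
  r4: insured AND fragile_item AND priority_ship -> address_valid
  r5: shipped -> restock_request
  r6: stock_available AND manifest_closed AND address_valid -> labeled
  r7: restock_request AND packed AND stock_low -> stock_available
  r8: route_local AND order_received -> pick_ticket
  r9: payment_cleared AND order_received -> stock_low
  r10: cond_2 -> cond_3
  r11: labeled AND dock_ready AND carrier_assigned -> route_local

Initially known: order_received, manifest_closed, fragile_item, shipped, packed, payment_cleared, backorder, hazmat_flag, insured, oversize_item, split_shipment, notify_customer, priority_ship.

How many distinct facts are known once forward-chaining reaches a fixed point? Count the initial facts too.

22

Round 1 — r2, r3, r4, r5, r9, derive dock_ready, carrier_assigned, address_valid, restock_request, stock_low.
Round 2 — r7, derive stock_available.
Round 3 — r6, derive labeled.
Round 4 — r11, derive route_local.
Round 5 — r8, derive pick_ticket.
Closure: {address_valid, backorder, carrier_assigned, dock_ready, fragile_item, hazmat_flag, insured, labeled, manifest_closed, notify_customer, order_received, oversize_item, packed, payment_cleared, pick_ticket, priority_ship, restock_request, route_local, shipped, split_shipment, stock_available, stock_low} — 22 facts.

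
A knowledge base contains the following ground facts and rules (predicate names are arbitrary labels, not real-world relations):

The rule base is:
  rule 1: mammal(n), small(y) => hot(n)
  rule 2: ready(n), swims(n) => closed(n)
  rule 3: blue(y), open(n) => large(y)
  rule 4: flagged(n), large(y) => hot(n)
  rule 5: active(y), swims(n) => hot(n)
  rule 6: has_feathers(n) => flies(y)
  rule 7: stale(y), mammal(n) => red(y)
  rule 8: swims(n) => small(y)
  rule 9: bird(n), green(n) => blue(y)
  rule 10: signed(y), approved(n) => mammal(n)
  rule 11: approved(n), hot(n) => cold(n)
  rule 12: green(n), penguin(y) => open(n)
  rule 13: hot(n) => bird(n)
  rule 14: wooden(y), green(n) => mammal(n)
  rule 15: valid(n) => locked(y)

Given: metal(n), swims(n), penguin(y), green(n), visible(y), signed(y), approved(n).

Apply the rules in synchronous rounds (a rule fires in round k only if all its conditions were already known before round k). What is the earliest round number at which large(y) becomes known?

5

[1] rule 8 [swims(n) => small(y)]; rule 10 [signed(y), approved(n) => mammal(n)]; rule 12 [green(n), penguin(y) => open(n)]. ⇒ new: small(y), mammal(n), open(n).
[2] rule 1 [mammal(n), small(y) => hot(n)]. ⇒ new: hot(n).
[3] rule 11 [approved(n), hot(n) => cold(n)]; rule 13 [hot(n) => bird(n)]. ⇒ new: cold(n), bird(n).
[4] rule 9 [bird(n), green(n) => blue(y)]. ⇒ new: blue(y).
[5] rule 3 [blue(y), open(n) => large(y)]. ⇒ new: large(y).
large(y) first appears in round 5.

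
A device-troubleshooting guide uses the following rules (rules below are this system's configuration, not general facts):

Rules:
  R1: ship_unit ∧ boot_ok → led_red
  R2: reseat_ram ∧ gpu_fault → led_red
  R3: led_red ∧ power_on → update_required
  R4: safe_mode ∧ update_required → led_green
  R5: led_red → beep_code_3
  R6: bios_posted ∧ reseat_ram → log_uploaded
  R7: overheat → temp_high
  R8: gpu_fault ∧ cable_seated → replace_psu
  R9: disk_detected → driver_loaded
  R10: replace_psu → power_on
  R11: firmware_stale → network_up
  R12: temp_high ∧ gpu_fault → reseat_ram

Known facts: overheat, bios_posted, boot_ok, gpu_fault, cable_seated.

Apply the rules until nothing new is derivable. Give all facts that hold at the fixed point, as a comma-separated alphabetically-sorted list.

beep_code_3, bios_posted, boot_ok, cable_seated, gpu_fault, led_red, log_uploaded, overheat, power_on, replace_psu, reseat_ram, temp_high, update_required

[1] R7 [overheat → temp_high]; R8 [gpu_fault ∧ cable_seated → replace_psu]. ⇒ new: temp_high, replace_psu.
[2] R10 [replace_psu → power_on]; R12 [temp_high ∧ gpu_fault → reseat_ram]. ⇒ new: power_on, reseat_ram.
[3] R2 [reseat_ram ∧ gpu_fault → led_red]; R6 [bios_posted ∧ reseat_ram → log_uploaded]. ⇒ new: led_red, log_uploaded.
[4] R3 [led_red ∧ power_on → update_required]; R5 [led_red → beep_code_3]. ⇒ new: update_required, beep_code_3.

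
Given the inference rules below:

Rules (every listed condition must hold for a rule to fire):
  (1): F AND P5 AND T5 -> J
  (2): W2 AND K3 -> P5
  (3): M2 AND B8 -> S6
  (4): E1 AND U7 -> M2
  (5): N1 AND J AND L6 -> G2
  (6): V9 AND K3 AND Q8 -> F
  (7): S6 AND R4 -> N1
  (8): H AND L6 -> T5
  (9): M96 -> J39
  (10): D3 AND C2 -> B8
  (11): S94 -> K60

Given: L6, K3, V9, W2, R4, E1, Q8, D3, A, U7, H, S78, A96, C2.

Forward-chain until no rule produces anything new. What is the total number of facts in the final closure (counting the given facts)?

Round 1: (2) [W2 AND K3 -> P5]; (4) [E1 AND U7 -> M2]; (6) [V9 AND K3 AND Q8 -> F]; (8) [H AND L6 -> T5]; (10) [D3 AND C2 -> B8]. New: P5, M2, F, T5, B8.
Round 2: (1) [F AND P5 AND T5 -> J]; (3) [M2 AND B8 -> S6]. New: J, S6.
Round 3: (7) [S6 AND R4 -> N1]. New: N1.
Round 4: (5) [N1 AND J AND L6 -> G2]. New: G2.
Closure: {A, A96, B8, C2, D3, E1, F, G2, H, J, K3, L6, M2, N1, P5, Q8, R4, S6, S78, T5, U7, V9, W2} — 23 facts.

23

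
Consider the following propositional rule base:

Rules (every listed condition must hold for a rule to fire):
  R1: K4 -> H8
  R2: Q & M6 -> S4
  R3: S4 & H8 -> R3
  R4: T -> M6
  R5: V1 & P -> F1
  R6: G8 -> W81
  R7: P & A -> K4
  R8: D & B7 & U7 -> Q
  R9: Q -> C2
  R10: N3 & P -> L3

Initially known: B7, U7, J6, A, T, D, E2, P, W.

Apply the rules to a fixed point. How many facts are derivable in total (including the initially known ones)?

16

[1] R4 [T -> M6]; R7 [P & A -> K4]; R8 [D & B7 & U7 -> Q]. ⇒ new: M6, K4, Q.
[2] R1 [K4 -> H8]; R2 [Q & M6 -> S4]; R9 [Q -> C2]. ⇒ new: H8, S4, C2.
[3] R3 [S4 & H8 -> R3]. ⇒ new: R3.
Closure: {A, B7, C2, D, E2, H8, J6, K4, M6, P, Q, R3, S4, T, U7, W} — 16 facts.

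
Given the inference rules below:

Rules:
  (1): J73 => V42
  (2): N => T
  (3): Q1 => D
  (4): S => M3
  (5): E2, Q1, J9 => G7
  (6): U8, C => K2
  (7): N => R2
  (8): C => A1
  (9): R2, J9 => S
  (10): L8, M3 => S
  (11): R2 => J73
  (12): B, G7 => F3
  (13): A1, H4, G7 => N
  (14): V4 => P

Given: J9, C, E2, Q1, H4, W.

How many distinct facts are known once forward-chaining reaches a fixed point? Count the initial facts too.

16

[1] (3) [Q1 => D]; (5) [E2, Q1, J9 => G7]; (8) [C => A1]. ⇒ new: D, G7, A1.
[2] (13) [A1, H4, G7 => N]. ⇒ new: N.
[3] (2) [N => T]; (7) [N => R2]. ⇒ new: T, R2.
[4] (9) [R2, J9 => S]; (11) [R2 => J73]. ⇒ new: S, J73.
[5] (1) [J73 => V42]; (4) [S => M3]. ⇒ new: V42, M3.
Closure: {A1, C, D, E2, G7, H4, J73, J9, M3, N, Q1, R2, S, T, V42, W} — 16 facts.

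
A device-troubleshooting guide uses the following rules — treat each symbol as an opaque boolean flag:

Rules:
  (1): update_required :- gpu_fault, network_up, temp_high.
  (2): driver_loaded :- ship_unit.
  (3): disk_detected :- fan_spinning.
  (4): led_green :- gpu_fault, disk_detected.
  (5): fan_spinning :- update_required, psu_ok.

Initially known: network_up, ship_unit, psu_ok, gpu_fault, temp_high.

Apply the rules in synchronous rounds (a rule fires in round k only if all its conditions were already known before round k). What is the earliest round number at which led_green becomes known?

[1] (1) [update_required :- gpu_fault, network_up, temp_high.]; (2) [driver_loaded :- ship_unit.]. ⇒ new: update_required, driver_loaded.
[2] (5) [fan_spinning :- update_required, psu_ok.]. ⇒ new: fan_spinning.
[3] (3) [disk_detected :- fan_spinning.]. ⇒ new: disk_detected.
[4] (4) [led_green :- gpu_fault, disk_detected.]. ⇒ new: led_green.
led_green first appears in round 4.

4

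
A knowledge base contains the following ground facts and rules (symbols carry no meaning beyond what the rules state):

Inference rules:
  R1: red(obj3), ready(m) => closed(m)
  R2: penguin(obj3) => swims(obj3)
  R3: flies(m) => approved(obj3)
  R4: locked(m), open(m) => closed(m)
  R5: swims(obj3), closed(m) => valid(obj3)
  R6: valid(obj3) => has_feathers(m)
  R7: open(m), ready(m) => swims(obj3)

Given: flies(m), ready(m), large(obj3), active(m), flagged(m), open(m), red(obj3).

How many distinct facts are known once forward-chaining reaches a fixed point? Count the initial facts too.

Round 1: R1 [red(obj3), ready(m) => closed(m)]; R3 [flies(m) => approved(obj3)]; R7 [open(m), ready(m) => swims(obj3)]. New: closed(m), approved(obj3), swims(obj3).
Round 2: R5 [swims(obj3), closed(m) => valid(obj3)]. New: valid(obj3).
Round 3: R6 [valid(obj3) => has_feathers(m)]. New: has_feathers(m).
Closure: {active(m), approved(obj3), closed(m), flagged(m), flies(m), has_feathers(m), large(obj3), open(m), ready(m), red(obj3), swims(obj3), valid(obj3)} — 12 facts.

12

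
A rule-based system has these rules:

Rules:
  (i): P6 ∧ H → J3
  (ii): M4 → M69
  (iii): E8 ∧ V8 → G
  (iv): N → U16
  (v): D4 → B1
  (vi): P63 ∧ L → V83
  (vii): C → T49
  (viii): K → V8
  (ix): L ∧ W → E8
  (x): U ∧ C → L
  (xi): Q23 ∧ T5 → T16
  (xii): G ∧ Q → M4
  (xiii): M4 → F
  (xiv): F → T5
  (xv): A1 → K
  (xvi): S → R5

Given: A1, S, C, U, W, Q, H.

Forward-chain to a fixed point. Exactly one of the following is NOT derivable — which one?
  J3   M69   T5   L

J3

Round 1 — (vii), (x), (xv), (xvi), derive T49, L, K, R5.
Round 2 — (viii), (ix), derive V8, E8.
Round 3 — (iii), derive G.
Round 4 — (xii), derive M4.
Round 5 — (ii), (xiii), derive M69, F.
Round 6 — (xiv), derive T5.
Derived: T5 (round 6), M69 (round 5), L (round 1). J3 never appears in any round.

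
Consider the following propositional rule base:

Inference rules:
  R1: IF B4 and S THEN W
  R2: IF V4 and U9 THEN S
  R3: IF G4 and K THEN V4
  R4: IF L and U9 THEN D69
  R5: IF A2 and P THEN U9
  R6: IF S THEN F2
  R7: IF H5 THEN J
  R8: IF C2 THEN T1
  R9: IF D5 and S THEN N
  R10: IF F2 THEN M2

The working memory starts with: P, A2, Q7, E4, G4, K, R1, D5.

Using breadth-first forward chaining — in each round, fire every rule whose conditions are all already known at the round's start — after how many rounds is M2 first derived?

Round 1 fires R3, R5, giving V4, U9.
Round 2 fires R2, giving S.
Round 3 fires R6, R9, giving F2, N.
Round 4 fires R10, giving M2.
M2 first appears in round 4.

4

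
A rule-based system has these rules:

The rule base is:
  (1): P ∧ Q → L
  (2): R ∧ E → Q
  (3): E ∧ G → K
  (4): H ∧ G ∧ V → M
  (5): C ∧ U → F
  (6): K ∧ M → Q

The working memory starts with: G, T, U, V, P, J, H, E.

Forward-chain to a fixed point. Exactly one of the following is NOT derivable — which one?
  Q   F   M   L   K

F

Round 1: (3) [E ∧ G → K]; (4) [H ∧ G ∧ V → M]. Adds K, M.
Round 2: (6) [K ∧ M → Q]. Adds Q.
Round 3: (1) [P ∧ Q → L]. Adds L.
Derived: K (round 1), L (round 3), Q (round 2), M (round 1). F never appears in any round.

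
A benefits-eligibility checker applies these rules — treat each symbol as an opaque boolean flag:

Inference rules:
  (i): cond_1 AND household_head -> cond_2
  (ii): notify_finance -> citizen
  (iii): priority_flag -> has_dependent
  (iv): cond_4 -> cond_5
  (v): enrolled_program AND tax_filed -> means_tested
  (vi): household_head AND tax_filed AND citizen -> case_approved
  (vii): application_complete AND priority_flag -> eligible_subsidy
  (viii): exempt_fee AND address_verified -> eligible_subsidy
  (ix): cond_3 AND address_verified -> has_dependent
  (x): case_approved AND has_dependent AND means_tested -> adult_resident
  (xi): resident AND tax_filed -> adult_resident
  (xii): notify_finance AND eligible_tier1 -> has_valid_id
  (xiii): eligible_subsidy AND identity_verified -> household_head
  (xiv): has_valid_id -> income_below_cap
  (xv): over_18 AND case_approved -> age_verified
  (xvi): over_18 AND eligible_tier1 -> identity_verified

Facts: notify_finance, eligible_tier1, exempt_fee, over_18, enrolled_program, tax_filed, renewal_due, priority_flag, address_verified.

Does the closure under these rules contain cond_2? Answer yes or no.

Round 1: (ii) [notify_finance -> citizen]; (iii) [priority_flag -> has_dependent]; (v) [enrolled_program AND tax_filed -> means_tested]; (viii) [exempt_fee AND address_verified -> eligible_subsidy]; (xii) [notify_finance AND eligible_tier1 -> has_valid_id]; (xvi) [over_18 AND eligible_tier1 -> identity_verified]. New: citizen, has_dependent, means_tested, eligible_subsidy, has_valid_id, identity_verified.
Round 2: (xiii) [eligible_subsidy AND identity_verified -> household_head]; (xiv) [has_valid_id -> income_below_cap]. New: household_head, income_below_cap.
Round 3: (vi) [household_head AND tax_filed AND citizen -> case_approved]. New: case_approved.
Round 4: (x) [case_approved AND has_dependent AND means_tested -> adult_resident]; (xv) [over_18 AND case_approved -> age_verified]. New: adult_resident, age_verified.
Fixed point reached. cond_2 is concluded only by (i); (i) needs cond_1 (never derived).

no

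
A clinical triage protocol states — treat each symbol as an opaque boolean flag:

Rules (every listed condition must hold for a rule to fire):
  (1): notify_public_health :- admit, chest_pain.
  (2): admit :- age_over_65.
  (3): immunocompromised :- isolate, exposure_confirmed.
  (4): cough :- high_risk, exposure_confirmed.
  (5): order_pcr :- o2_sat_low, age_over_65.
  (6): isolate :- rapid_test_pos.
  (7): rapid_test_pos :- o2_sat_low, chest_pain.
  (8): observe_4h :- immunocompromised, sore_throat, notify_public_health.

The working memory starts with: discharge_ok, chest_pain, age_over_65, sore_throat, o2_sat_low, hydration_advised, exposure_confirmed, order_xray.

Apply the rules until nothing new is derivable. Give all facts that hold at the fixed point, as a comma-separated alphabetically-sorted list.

admit, age_over_65, chest_pain, discharge_ok, exposure_confirmed, hydration_advised, immunocompromised, isolate, notify_public_health, o2_sat_low, observe_4h, order_pcr, order_xray, rapid_test_pos, sore_throat

Round 1: (2) [admit :- age_over_65.]; (5) [order_pcr :- o2_sat_low, age_over_65.]; (7) [rapid_test_pos :- o2_sat_low, chest_pain.]. New: admit, order_pcr, rapid_test_pos.
Round 2: (1) [notify_public_health :- admit, chest_pain.]; (6) [isolate :- rapid_test_pos.]. New: notify_public_health, isolate.
Round 3: (3) [immunocompromised :- isolate, exposure_confirmed.]. New: immunocompromised.
Round 4: (8) [observe_4h :- immunocompromised, sore_throat, notify_public_health.]. New: observe_4h.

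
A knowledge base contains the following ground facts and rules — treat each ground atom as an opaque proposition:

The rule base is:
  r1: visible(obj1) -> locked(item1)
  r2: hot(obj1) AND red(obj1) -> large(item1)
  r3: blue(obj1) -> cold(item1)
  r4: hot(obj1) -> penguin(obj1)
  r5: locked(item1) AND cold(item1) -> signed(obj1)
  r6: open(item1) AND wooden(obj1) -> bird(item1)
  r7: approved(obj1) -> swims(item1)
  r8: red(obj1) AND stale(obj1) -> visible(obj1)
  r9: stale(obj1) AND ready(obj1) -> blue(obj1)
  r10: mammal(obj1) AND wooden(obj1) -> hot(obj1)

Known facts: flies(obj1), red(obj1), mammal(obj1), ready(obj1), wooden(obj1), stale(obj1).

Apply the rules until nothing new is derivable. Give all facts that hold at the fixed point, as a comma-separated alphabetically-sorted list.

blue(obj1), cold(item1), flies(obj1), hot(obj1), large(item1), locked(item1), mammal(obj1), penguin(obj1), ready(obj1), red(obj1), signed(obj1), stale(obj1), visible(obj1), wooden(obj1)

Round 1 — r8, r9, r10, derive visible(obj1), blue(obj1), hot(obj1).
Round 2 — r1, r2, r3, r4, derive locked(item1), large(item1), cold(item1), penguin(obj1).
Round 3 — r5, derive signed(obj1).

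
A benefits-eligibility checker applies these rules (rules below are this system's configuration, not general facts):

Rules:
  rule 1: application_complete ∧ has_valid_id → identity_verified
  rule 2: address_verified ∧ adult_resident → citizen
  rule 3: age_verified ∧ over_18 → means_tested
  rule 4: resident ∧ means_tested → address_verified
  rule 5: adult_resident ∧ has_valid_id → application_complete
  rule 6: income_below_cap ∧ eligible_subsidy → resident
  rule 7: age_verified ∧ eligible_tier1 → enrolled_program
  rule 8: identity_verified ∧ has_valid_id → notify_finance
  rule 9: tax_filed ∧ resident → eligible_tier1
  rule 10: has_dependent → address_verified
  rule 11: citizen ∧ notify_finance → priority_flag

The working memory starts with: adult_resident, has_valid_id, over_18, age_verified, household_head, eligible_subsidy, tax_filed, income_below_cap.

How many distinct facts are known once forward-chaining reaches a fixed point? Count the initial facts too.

18

[1] rule 3 [age_verified ∧ over_18 → means_tested]; rule 5 [adult_resident ∧ has_valid_id → application_complete]; rule 6 [income_below_cap ∧ eligible_subsidy → resident]. ⇒ new: means_tested, application_complete, resident.
[2] rule 1 [application_complete ∧ has_valid_id → identity_verified]; rule 4 [resident ∧ means_tested → address_verified]; rule 9 [tax_filed ∧ resident → eligible_tier1]. ⇒ new: identity_verified, address_verified, eligible_tier1.
[3] rule 2 [address_verified ∧ adult_resident → citizen]; rule 7 [age_verified ∧ eligible_tier1 → enrolled_program]; rule 8 [identity_verified ∧ has_valid_id → notify_finance]. ⇒ new: citizen, enrolled_program, notify_finance.
[4] rule 11 [citizen ∧ notify_finance → priority_flag]. ⇒ new: priority_flag.
Closure: {address_verified, adult_resident, age_verified, application_complete, citizen, eligible_subsidy, eligible_tier1, enrolled_program, has_valid_id, household_head, identity_verified, income_below_cap, means_tested, notify_finance, over_18, priority_flag, resident, tax_filed} — 18 facts.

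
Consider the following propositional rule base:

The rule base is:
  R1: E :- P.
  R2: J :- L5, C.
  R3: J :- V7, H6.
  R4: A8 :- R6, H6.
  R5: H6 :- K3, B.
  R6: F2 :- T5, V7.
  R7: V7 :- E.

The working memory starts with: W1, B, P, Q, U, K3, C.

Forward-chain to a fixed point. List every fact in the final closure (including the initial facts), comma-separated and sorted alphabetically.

B, C, E, H6, J, K3, P, Q, U, V7, W1

Round 1 — R1, R5, derive E, H6.
Round 2 — R7, derive V7.
Round 3 — R3, derive J.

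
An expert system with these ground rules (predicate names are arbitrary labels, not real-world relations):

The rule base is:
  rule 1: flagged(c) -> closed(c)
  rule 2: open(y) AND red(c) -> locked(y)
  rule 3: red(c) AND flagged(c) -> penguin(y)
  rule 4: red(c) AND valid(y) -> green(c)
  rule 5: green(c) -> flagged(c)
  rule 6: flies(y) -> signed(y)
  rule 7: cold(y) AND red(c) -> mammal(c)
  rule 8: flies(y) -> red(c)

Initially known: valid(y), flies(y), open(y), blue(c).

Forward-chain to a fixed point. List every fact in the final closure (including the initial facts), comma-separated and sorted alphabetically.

Round 1 — rule 6, rule 8, derive signed(y), red(c).
Round 2 — rule 2, rule 4, derive locked(y), green(c).
Round 3 — rule 5, derive flagged(c).
Round 4 — rule 1, rule 3, derive closed(c), penguin(y).

blue(c), closed(c), flagged(c), flies(y), green(c), locked(y), open(y), penguin(y), red(c), signed(y), valid(y)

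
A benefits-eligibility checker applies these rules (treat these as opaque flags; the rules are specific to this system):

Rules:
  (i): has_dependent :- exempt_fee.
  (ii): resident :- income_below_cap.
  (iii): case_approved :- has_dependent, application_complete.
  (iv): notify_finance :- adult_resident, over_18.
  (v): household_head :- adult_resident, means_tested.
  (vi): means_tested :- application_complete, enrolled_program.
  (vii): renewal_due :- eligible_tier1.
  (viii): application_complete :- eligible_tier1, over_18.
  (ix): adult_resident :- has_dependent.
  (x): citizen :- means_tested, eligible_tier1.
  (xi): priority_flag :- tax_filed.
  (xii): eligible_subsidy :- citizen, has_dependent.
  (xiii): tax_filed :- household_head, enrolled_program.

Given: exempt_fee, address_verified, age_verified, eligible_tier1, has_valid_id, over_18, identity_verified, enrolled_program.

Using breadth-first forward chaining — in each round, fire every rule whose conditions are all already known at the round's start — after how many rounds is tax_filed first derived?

4

Round 1: (i) [has_dependent :- exempt_fee.]; (vii) [renewal_due :- eligible_tier1.]; (viii) [application_complete :- eligible_tier1, over_18.]. Adds has_dependent, renewal_due, application_complete.
Round 2: (iii) [case_approved :- has_dependent, application_complete.]; (vi) [means_tested :- application_complete, enrolled_program.]; (ix) [adult_resident :- has_dependent.]. Adds case_approved, means_tested, adult_resident.
Round 3: (iv) [notify_finance :- adult_resident, over_18.]; (v) [household_head :- adult_resident, means_tested.]; (x) [citizen :- means_tested, eligible_tier1.]. Adds notify_finance, household_head, citizen.
Round 4: (xii) [eligible_subsidy :- citizen, has_dependent.]; (xiii) [tax_filed :- household_head, enrolled_program.]. Adds eligible_subsidy, tax_filed.
tax_filed first appears in round 4.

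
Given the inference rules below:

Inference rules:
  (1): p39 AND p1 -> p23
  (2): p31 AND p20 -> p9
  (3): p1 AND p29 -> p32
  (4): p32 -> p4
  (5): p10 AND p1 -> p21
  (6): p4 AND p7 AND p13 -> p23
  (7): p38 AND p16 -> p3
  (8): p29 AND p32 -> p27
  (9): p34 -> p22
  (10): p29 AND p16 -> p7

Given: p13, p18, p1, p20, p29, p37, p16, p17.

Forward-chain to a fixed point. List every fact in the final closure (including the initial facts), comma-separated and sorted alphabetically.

p1, p13, p16, p17, p18, p20, p23, p27, p29, p32, p37, p4, p7

Round 1: (3) [p1 AND p29 -> p32]; (10) [p29 AND p16 -> p7]. New: p32, p7.
Round 2: (4) [p32 -> p4]; (8) [p29 AND p32 -> p27]. New: p4, p27.
Round 3: (6) [p4 AND p7 AND p13 -> p23]. New: p23.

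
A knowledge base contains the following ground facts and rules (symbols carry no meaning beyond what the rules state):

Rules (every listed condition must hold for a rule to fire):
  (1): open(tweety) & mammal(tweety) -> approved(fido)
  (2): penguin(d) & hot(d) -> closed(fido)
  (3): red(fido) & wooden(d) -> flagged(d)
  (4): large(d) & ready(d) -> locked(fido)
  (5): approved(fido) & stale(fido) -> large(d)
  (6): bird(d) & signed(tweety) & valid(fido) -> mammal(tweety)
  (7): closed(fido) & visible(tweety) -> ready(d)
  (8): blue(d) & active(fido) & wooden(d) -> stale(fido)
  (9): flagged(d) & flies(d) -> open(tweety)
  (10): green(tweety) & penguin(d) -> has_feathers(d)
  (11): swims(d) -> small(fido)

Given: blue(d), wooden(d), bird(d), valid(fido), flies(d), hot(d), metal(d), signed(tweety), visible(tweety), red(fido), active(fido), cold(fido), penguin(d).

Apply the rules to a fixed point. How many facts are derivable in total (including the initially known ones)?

[1] (2) [penguin(d) & hot(d) -> closed(fido)]; (3) [red(fido) & wooden(d) -> flagged(d)]; (6) [bird(d) & signed(tweety) & valid(fido) -> mammal(tweety)]; (8) [blue(d) & active(fido) & wooden(d) -> stale(fido)]. ⇒ new: closed(fido), flagged(d), mammal(tweety), stale(fido).
[2] (7) [closed(fido) & visible(tweety) -> ready(d)]; (9) [flagged(d) & flies(d) -> open(tweety)]. ⇒ new: ready(d), open(tweety).
[3] (1) [open(tweety) & mammal(tweety) -> approved(fido)]. ⇒ new: approved(fido).
[4] (5) [approved(fido) & stale(fido) -> large(d)]. ⇒ new: large(d).
[5] (4) [large(d) & ready(d) -> locked(fido)]. ⇒ new: locked(fido).
Closure: {active(fido), approved(fido), bird(d), blue(d), closed(fido), cold(fido), flagged(d), flies(d), hot(d), large(d), locked(fido), mammal(tweety), metal(d), open(tweety), penguin(d), ready(d), red(fido), signed(tweety), stale(fido), valid(fido), visible(tweety), wooden(d)} — 22 facts.

22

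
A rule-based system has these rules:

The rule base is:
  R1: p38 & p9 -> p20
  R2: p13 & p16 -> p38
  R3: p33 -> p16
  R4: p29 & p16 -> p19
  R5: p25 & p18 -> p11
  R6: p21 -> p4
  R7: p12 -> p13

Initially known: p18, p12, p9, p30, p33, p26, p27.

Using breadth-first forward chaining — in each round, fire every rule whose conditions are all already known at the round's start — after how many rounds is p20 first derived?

3

Round 1: R3 [p33 -> p16]; R7 [p12 -> p13]. Adds p16, p13.
Round 2: R2 [p13 & p16 -> p38]. Adds p38.
Round 3: R1 [p38 & p9 -> p20]. Adds p20.
p20 first appears in round 3.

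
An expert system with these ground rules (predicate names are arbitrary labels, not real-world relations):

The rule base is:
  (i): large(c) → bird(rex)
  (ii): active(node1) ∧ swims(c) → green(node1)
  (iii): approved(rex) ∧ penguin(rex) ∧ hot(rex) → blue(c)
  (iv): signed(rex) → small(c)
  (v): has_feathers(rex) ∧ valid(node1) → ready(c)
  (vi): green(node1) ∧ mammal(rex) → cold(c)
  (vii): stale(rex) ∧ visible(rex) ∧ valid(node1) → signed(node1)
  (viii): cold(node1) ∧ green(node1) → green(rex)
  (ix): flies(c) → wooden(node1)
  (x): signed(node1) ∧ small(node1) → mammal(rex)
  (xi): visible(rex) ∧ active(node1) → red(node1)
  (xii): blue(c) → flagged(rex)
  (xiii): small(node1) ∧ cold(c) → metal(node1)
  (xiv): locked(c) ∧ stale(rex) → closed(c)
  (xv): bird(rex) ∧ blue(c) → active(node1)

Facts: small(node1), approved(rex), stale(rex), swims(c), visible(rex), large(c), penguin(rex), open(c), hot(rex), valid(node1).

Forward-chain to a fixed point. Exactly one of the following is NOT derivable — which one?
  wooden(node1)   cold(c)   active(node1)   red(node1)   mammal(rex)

Round 1 fires (i), (iii), (vii), giving bird(rex), blue(c), signed(node1).
Round 2 fires (x), (xii), (xv), giving mammal(rex), flagged(rex), active(node1).
Round 3 fires (ii), (xi), giving green(node1), red(node1).
Round 4 fires (vi), giving cold(c).
Round 5 fires (xiii), giving metal(node1).
Derived: cold(c) (round 4), mammal(rex) (round 2), red(node1) (round 3), active(node1) (round 2). wooden(node1) never appears in any round.

wooden(node1)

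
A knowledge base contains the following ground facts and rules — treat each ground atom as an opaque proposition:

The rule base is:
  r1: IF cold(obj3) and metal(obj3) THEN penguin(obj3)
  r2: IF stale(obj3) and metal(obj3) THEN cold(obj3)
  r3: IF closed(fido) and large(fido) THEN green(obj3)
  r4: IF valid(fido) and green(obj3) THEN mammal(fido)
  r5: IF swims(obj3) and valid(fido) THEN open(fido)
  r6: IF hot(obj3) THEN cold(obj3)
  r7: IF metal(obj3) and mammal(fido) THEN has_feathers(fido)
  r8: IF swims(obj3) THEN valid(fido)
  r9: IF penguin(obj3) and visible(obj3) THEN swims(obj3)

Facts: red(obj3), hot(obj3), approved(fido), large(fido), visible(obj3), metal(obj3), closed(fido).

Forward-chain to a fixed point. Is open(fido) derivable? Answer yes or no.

[1] r3 [IF closed(fido) and large(fido) THEN green(obj3)]; r6 [IF hot(obj3) THEN cold(obj3)]. ⇒ new: green(obj3), cold(obj3).
[2] r1 [IF cold(obj3) and metal(obj3) THEN penguin(obj3)]. ⇒ new: penguin(obj3).
[3] r9 [IF penguin(obj3) and visible(obj3) THEN swims(obj3)]. ⇒ new: swims(obj3).
[4] r8 [IF swims(obj3) THEN valid(fido)]. ⇒ new: valid(fido).
[5] r4 [IF valid(fido) and green(obj3) THEN mammal(fido)]; r5 [IF swims(obj3) and valid(fido) THEN open(fido)]. ⇒ new: mammal(fido), open(fido).
[6] r7 [IF metal(obj3) and mammal(fido) THEN has_feathers(fido)]. ⇒ new: has_feathers(fido).
open(fido) appears in round 5, so it is derivable.

yes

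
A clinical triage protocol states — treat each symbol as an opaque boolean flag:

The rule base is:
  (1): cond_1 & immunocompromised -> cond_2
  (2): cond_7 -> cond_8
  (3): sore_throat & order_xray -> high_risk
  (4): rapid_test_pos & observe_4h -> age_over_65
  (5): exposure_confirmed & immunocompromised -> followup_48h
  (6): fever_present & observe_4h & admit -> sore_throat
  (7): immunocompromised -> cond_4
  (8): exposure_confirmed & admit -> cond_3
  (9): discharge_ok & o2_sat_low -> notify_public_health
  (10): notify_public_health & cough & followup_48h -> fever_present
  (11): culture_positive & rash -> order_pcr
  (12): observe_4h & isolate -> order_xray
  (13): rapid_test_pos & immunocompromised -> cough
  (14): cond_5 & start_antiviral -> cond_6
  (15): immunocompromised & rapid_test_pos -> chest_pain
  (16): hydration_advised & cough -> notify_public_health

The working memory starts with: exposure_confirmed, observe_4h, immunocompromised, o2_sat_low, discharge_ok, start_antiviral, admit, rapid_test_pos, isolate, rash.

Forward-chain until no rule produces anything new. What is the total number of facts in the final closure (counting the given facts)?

Round 1 fires (4), (5), (7), (8), (9), (12), (13), (15), giving age_over_65, followup_48h, cond_4, cond_3, notify_public_health, order_xray, cough, chest_pain.
Round 2 fires (10), giving fever_present.
Round 3 fires (6), giving sore_throat.
Round 4 fires (3), giving high_risk.
Closure: {admit, age_over_65, chest_pain, cond_3, cond_4, cough, discharge_ok, exposure_confirmed, fever_present, followup_48h, high_risk, immunocompromised, isolate, notify_public_health, o2_sat_low, observe_4h, order_xray, rapid_test_pos, rash, sore_throat, start_antiviral} — 21 facts.

21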